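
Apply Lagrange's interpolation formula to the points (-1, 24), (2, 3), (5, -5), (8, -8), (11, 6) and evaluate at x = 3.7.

Lagrange interpolation formula:
P(x) = Σ yᵢ × Lᵢ(x)
where Lᵢ(x) = Π_{j≠i} (x - xⱼ)/(xᵢ - xⱼ)

L_0(3.7) = (3.7 - 2)/(-1 - 2) × (3.7 - 5)/(-1 - 5) × (3.7 - 8)/(-1 - 8) × (3.7 - 11)/(-1 - 11) = -0.035685
L_1(3.7) = (3.7 - (-1))/(2 - (-1)) × (3.7 - 5)/(2 - 5) × (3.7 - 8)/(2 - 8) × (3.7 - 11)/(2 - 11) = 0.394636
L_2(3.7) = (3.7 - (-1))/(5 - (-1)) × (3.7 - 2)/(5 - 2) × (3.7 - 8)/(5 - 8) × (3.7 - 11)/(5 - 11) = 0.774093
L_3(3.7) = (3.7 - (-1))/(8 - (-1)) × (3.7 - 2)/(8 - 2) × (3.7 - 5)/(8 - 5) × (3.7 - 11)/(8 - 11) = -0.156019
L_4(3.7) = (3.7 - (-1))/(11 - (-1)) × (3.7 - 2)/(11 - 2) × (3.7 - 5)/(11 - 5) × (3.7 - 8)/(11 - 8) = 0.022975

P(3.7) = 24×L_0(3.7) + 3×L_1(3.7) + (-5)×L_2(3.7) + (-8)×L_3(3.7) + 6×L_4(3.7)
P(3.7) = -2.156999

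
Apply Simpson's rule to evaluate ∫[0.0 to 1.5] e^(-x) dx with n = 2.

f(x) = e^(-x)
a = 0.0, b = 1.5, n = 2
h = (b - a)/n = 0.750000

Simpson's rule: (h/3)[f(x₀) + 4f(x₁) + 2f(x₂) + ... + f(xₙ)]

x_0 = 0.0000, f(x_0) = 1.000000, coefficient = 1
x_1 = 0.7500, f(x_1) = 0.472367, coefficient = 4
x_2 = 1.5000, f(x_2) = 0.223130, coefficient = 1

I ≈ (0.750000/3) × 3.112596 = 0.778149
Exact value: 0.776870
Error: 0.001279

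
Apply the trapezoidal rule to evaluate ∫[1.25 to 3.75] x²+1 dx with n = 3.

f(x) = x²+1
a = 1.25, b = 3.75, n = 3
h = (b - a)/n = 0.833333

Trapezoidal rule: (h/2)[f(x₀) + 2f(x₁) + 2f(x₂) + ... + f(xₙ)]

x_0 = 1.2500, f(x_0) = 2.562500, coefficient = 1
x_1 = 2.0833, f(x_1) = 5.340278, coefficient = 2
x_2 = 2.9167, f(x_2) = 9.506944, coefficient = 2
x_3 = 3.7500, f(x_3) = 15.062500, coefficient = 1

I ≈ (0.833333/2) × 47.319444 = 19.716435
Exact value: 19.427083
Error: 0.289352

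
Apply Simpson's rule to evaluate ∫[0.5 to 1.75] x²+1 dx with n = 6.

f(x) = x²+1
a = 0.5, b = 1.75, n = 6
h = (b - a)/n = 0.208333

Simpson's rule: (h/3)[f(x₀) + 4f(x₁) + 2f(x₂) + ... + f(xₙ)]

x_0 = 0.5000, f(x_0) = 1.250000, coefficient = 1
x_1 = 0.7083, f(x_1) = 1.501736, coefficient = 4
x_2 = 0.9167, f(x_2) = 1.840278, coefficient = 2
x_3 = 1.1250, f(x_3) = 2.265625, coefficient = 4
x_4 = 1.3333, f(x_4) = 2.777778, coefficient = 2
x_5 = 1.5417, f(x_5) = 3.376736, coefficient = 4
x_6 = 1.7500, f(x_6) = 4.062500, coefficient = 1

I ≈ (0.208333/3) × 43.125000 = 2.994792
Exact value: 2.994792
Error: 0.000000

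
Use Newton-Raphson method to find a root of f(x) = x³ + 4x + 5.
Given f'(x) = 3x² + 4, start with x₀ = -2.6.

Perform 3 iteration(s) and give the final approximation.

f(x) = x³ + 4x + 5
f'(x) = 3x² + 4
x₀ = -2.6

Newton-Raphson formula: x_{n+1} = x_n - f(x_n)/f'(x_n)

Iteration 1:
  f(-2.600000) = -22.976000
  f'(-2.600000) = 24.280000
  x_1 = -2.600000 - (-22.976000)/24.280000 = -1.653707
Iteration 2:
  f(-1.653707) = -6.137295
  f'(-1.653707) = 12.204238
  x_2 = -1.653707 - (-6.137295)/12.204238 = -1.150824
Iteration 3:
  f(-1.150824) = -1.127446
  f'(-1.150824) = 7.973191
  x_3 = -1.150824 - (-1.127446)/7.973191 = -1.009420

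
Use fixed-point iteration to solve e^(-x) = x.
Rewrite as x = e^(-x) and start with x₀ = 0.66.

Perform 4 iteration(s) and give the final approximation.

Equation: e^(-x) = x
Fixed-point form: x = e^(-x)
x₀ = 0.66

x_1 = g(0.660000) = 0.516851
x_2 = g(0.516851) = 0.596395
x_3 = g(0.596395) = 0.550793
x_4 = g(0.550793) = 0.576492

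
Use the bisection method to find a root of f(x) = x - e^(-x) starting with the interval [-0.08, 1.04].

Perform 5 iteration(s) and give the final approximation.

f(x) = x - e^(-x)
Initial interval: [-0.08, 1.04]

Iteration 1:
  c_1 = (-0.080000 + 1.040000)/2 = 0.480000
  f(c_1) = f(0.480000) = -0.138783
  f(a) × f(c) ≥ 0, new interval: [0.480000, 1.040000]
Iteration 2:
  c_2 = (0.480000 + 1.040000)/2 = 0.760000
  f(c_2) = f(0.760000) = 0.292334
  f(a) × f(c) < 0, new interval: [0.480000, 0.760000]
Iteration 3:
  c_3 = (0.480000 + 0.760000)/2 = 0.620000
  f(c_3) = f(0.620000) = 0.082056
  f(a) × f(c) < 0, new interval: [0.480000, 0.620000]
Iteration 4:
  c_4 = (0.480000 + 0.620000)/2 = 0.550000
  f(c_4) = f(0.550000) = -0.026950
  f(a) × f(c) ≥ 0, new interval: [0.550000, 0.620000]
Iteration 5:
  c_5 = (0.550000 + 0.620000)/2 = 0.585000
  f(c_5) = f(0.585000) = 0.027894
  f(a) × f(c) < 0, new interval: [0.550000, 0.585000]

After 5 iteration(s), the approximation is c_5 = 0.585000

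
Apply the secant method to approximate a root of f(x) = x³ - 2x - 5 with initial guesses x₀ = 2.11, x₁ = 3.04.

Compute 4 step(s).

f(x) = x³ - 2x - 5
x₀ = 2.11, x₁ = 3.04

Secant formula: x_{n+1} = x_n - f(x_n)(x_n - x_{n-1})/(f(x_n) - f(x_{n-1}))

Iteration 1:
  f(2.110000) = 0.173931
  f(3.040000) = 17.014464
  x_2 = 3.040000 - 17.014464×(3.040000 - 2.110000)/(17.014464 - 0.173931)
       = 2.100395
Iteration 2:
  f(3.040000) = 17.014464
  f(2.100395) = 0.065435
  x_3 = 2.100395 - 0.065435×(2.100395 - 3.040000)/(0.065435 - 17.014464)
       = 2.096767
Iteration 3:
  f(2.100395) = 0.065435
  f(2.096767) = 0.024763
  x_4 = 2.096767 - 0.024763×(2.096767 - 2.100395)/(0.024763 - 0.065435)
       = 2.094559
Iteration 4:
  f(2.096767) = 0.024763
  f(2.094559) = 0.000081
  x_5 = 2.094559 - 0.000081×(2.094559 - 2.096767)/(0.000081 - 0.024763)
       = 2.094551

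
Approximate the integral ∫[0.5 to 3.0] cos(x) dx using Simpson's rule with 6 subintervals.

f(x) = cos(x)
a = 0.5, b = 3.0, n = 6
h = (b - a)/n = 0.416667

Simpson's rule: (h/3)[f(x₀) + 4f(x₁) + 2f(x₂) + ... + f(xₙ)]

x_0 = 0.5000, f(x_0) = 0.877583, coefficient = 1
x_1 = 0.9167, f(x_1) = 0.608469, coefficient = 4
x_2 = 1.3333, f(x_2) = 0.235238, coefficient = 2
x_3 = 1.7500, f(x_3) = -0.178246, coefficient = 4
x_4 = 2.1667, f(x_4) = -0.561229, coefficient = 2
x_5 = 2.5833, f(x_5) = -0.848178, coefficient = 4
x_6 = 3.0000, f(x_6) = -0.989992, coefficient = 1

I ≈ (0.416667/3) × -2.436216 = -0.338363
Exact value: -0.338306
Error: 0.000058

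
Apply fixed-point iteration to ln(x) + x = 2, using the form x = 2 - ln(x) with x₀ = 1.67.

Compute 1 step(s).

Equation: ln(x) + x = 2
Fixed-point form: x = 2 - ln(x)
x₀ = 1.67

x_1 = g(1.670000) = 1.487176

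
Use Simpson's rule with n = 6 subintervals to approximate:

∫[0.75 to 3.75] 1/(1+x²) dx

f(x) = 1/(1+x²)
a = 0.75, b = 3.75, n = 6
h = (b - a)/n = 0.500000

Simpson's rule: (h/3)[f(x₀) + 4f(x₁) + 2f(x₂) + ... + f(xₙ)]

x_0 = 0.7500, f(x_0) = 0.640000, coefficient = 1
x_1 = 1.2500, f(x_1) = 0.390244, coefficient = 4
x_2 = 1.7500, f(x_2) = 0.246154, coefficient = 2
x_3 = 2.2500, f(x_3) = 0.164948, coefficient = 4
x_4 = 2.7500, f(x_4) = 0.116788, coefficient = 2
x_5 = 3.2500, f(x_5) = 0.086486, coefficient = 4
x_6 = 3.7500, f(x_6) = 0.066390, coefficient = 1

I ≈ (0.500000/3) × 3.998990 = 0.666498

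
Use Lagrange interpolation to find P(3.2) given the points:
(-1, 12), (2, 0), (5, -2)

Lagrange interpolation formula:
P(x) = Σ yᵢ × Lᵢ(x)
where Lᵢ(x) = Π_{j≠i} (x - xⱼ)/(xᵢ - xⱼ)

L_0(3.2) = (3.2 - 2)/(-1 - 2) × (3.2 - 5)/(-1 - 5) = -0.120000
L_1(3.2) = (3.2 - (-1))/(2 - (-1)) × (3.2 - 5)/(2 - 5) = 0.840000
L_2(3.2) = (3.2 - (-1))/(5 - (-1)) × (3.2 - 2)/(5 - 2) = 0.280000

P(3.2) = 12×L_0(3.2) + 0×L_1(3.2) + (-2)×L_2(3.2)
P(3.2) = -2.000000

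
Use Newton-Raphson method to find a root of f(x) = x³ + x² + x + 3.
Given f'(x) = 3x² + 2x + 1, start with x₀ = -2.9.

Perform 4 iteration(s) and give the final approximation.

f(x) = x³ + x² + x + 3
f'(x) = 3x² + 2x + 1
x₀ = -2.9

Newton-Raphson formula: x_{n+1} = x_n - f(x_n)/f'(x_n)

Iteration 1:
  f(-2.900000) = -15.879000
  f'(-2.900000) = 20.430000
  x_1 = -2.900000 - (-15.879000)/20.430000 = -2.122761
Iteration 2:
  f(-2.122761) = -4.182047
  f'(-2.122761) = 10.272817
  x_2 = -2.122761 - (-4.182047)/10.272817 = -1.715662
Iteration 3:
  f(-1.715662) = -0.822212
  f'(-1.715662) = 6.399167
  x_3 = -1.715662 - (-0.822212)/6.399167 = -1.587175
Iteration 4:
  f(-1.587175) = -0.066341
  f'(-1.587175) = 5.383023
  x_4 = -1.587175 - (-0.066341)/5.383023 = -1.574851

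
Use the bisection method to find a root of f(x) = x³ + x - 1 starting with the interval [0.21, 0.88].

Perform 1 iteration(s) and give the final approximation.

f(x) = x³ + x - 1
Initial interval: [0.21, 0.88]

Iteration 1:
  c_1 = (0.210000 + 0.880000)/2 = 0.545000
  f(c_1) = f(0.545000) = -0.293121
  f(a) × f(c) ≥ 0, new interval: [0.545000, 0.880000]

After 1 iteration(s), the approximation is c_1 = 0.545000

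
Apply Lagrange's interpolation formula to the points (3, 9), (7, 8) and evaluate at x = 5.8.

Lagrange interpolation formula:
P(x) = Σ yᵢ × Lᵢ(x)
where Lᵢ(x) = Π_{j≠i} (x - xⱼ)/(xᵢ - xⱼ)

L_0(5.8) = (5.8 - 7)/(3 - 7) = 0.300000
L_1(5.8) = (5.8 - 3)/(7 - 3) = 0.700000

P(5.8) = 9×L_0(5.8) + 8×L_1(5.8)
P(5.8) = 8.300000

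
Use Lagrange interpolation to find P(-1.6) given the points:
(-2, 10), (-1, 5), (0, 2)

Lagrange interpolation formula:
P(x) = Σ yᵢ × Lᵢ(x)
where Lᵢ(x) = Π_{j≠i} (x - xⱼ)/(xᵢ - xⱼ)

L_0(-1.6) = (-1.6 - (-1))/(-2 - (-1)) × (-1.6 - 0)/(-2 - 0) = 0.480000
L_1(-1.6) = (-1.6 - (-2))/(-1 - (-2)) × (-1.6 - 0)/(-1 - 0) = 0.640000
L_2(-1.6) = (-1.6 - (-2))/(0 - (-2)) × (-1.6 - (-1))/(0 - (-1)) = -0.120000

P(-1.6) = 10×L_0(-1.6) + 5×L_1(-1.6) + 2×L_2(-1.6)
P(-1.6) = 7.760000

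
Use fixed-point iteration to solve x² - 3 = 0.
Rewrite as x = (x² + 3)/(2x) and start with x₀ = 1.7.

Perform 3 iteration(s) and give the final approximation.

Equation: x² - 3 = 0
Fixed-point form: x = (x² + 3)/(2x)
x₀ = 1.7

x_1 = g(1.700000) = 1.732353
x_2 = g(1.732353) = 1.732051
x_3 = g(1.732051) = 1.732051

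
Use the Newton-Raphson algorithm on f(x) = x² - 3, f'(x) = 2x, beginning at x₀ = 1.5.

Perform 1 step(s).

f(x) = x² - 3
f'(x) = 2x
x₀ = 1.5

Newton-Raphson formula: x_{n+1} = x_n - f(x_n)/f'(x_n)

Iteration 1:
  f(1.500000) = -0.750000
  f'(1.500000) = 3.000000
  x_1 = 1.500000 - (-0.750000)/3.000000 = 1.750000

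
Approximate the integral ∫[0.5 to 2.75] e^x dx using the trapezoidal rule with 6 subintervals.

f(x) = e^x
a = 0.5, b = 2.75, n = 6
h = (b - a)/n = 0.375000

Trapezoidal rule: (h/2)[f(x₀) + 2f(x₁) + 2f(x₂) + ... + f(xₙ)]

x_0 = 0.5000, f(x_0) = 1.648721, coefficient = 1
x_1 = 0.8750, f(x_1) = 2.398875, coefficient = 2
x_2 = 1.2500, f(x_2) = 3.490343, coefficient = 2
x_3 = 1.6250, f(x_3) = 5.078419, coefficient = 2
x_4 = 2.0000, f(x_4) = 7.389056, coefficient = 2
x_5 = 2.3750, f(x_5) = 10.751013, coefficient = 2
x_6 = 2.7500, f(x_6) = 15.642632, coefficient = 1

I ≈ (0.375000/2) × 75.506766 = 14.157519
Exact value: 13.993911
Error: 0.163608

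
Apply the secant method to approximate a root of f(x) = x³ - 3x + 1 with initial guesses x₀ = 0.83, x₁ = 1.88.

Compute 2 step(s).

f(x) = x³ - 3x + 1
x₀ = 0.83, x₁ = 1.88

Secant formula: x_{n+1} = x_n - f(x_n)(x_n - x_{n-1})/(f(x_n) - f(x_{n-1}))

Iteration 1:
  f(0.830000) = -0.918213
  f(1.880000) = 2.004672
  x_2 = 1.880000 - 2.004672×(1.880000 - 0.830000)/(2.004672 - (-0.918213))
       = 1.159853
Iteration 2:
  f(1.880000) = 2.004672
  f(1.159853) = -0.919256
  x_3 = 1.159853 - (-0.919256)×(1.159853 - 1.880000)/(-0.919256 - 2.004672)
       = 1.386261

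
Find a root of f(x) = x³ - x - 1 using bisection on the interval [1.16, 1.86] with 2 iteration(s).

f(x) = x³ - x - 1
Initial interval: [1.16, 1.86]

Iteration 1:
  c_1 = (1.160000 + 1.860000)/2 = 1.510000
  f(c_1) = f(1.510000) = 0.932951
  f(a) × f(c) < 0, new interval: [1.160000, 1.510000]
Iteration 2:
  c_2 = (1.160000 + 1.510000)/2 = 1.335000
  f(c_2) = f(1.335000) = 0.044270
  f(a) × f(c) < 0, new interval: [1.160000, 1.335000]

After 2 iteration(s), the approximation is c_2 = 1.335000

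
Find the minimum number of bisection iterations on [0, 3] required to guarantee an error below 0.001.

We need (b-a)/2^n ≤ 0.001
(3 - 0)/2^n ≤ 0.001
3/2^n ≤ 0.001
2^n ≥ 3000
n ≥ log₂(3000) = 11.55
n ≥ 12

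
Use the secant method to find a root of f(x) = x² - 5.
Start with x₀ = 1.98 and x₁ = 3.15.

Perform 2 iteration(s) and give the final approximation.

f(x) = x² - 5
x₀ = 1.98, x₁ = 3.15

Secant formula: x_{n+1} = x_n - f(x_n)(x_n - x_{n-1})/(f(x_n) - f(x_{n-1}))

Iteration 1:
  f(1.980000) = -1.079600
  f(3.150000) = 4.922500
  x_2 = 3.150000 - 4.922500×(3.150000 - 1.980000)/(4.922500 - (-1.079600))
       = 2.190448
Iteration 2:
  f(3.150000) = 4.922500
  f(2.190448) = -0.201936
  x_3 = 2.190448 - (-0.201936)×(2.190448 - 3.150000)/(-0.201936 - 4.922500)
       = 2.228261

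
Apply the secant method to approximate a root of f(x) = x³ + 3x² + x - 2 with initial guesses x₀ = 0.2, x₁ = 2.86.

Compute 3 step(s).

f(x) = x³ + 3x² + x - 2
x₀ = 0.2, x₁ = 2.86

Secant formula: x_{n+1} = x_n - f(x_n)(x_n - x_{n-1})/(f(x_n) - f(x_{n-1}))

Iteration 1:
  f(0.200000) = -1.672000
  f(2.860000) = 48.792456
  x_2 = 2.860000 - 48.792456×(2.860000 - 0.200000)/(48.792456 - (-1.672000))
       = 0.288132
Iteration 2:
  f(2.860000) = 48.792456
  f(0.288132) = -1.438888
  x_3 = 0.288132 - (-1.438888)×(0.288132 - 2.860000)/(-1.438888 - 48.792456)
       = 0.361803
Iteration 3:
  f(0.288132) = -1.438888
  f(0.361803) = -1.198131
  x_4 = 0.361803 - (-1.198131)×(0.361803 - 0.288132)/(-1.198131 - (-1.438888))
       = 0.728431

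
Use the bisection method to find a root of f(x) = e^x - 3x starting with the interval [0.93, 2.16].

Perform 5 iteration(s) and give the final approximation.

f(x) = e^x - 3x
Initial interval: [0.93, 2.16]

Iteration 1:
  c_1 = (0.930000 + 2.160000)/2 = 1.545000
  f(c_1) = f(1.545000) = 0.052972
  f(a) × f(c) < 0, new interval: [0.930000, 1.545000]
Iteration 2:
  c_2 = (0.930000 + 1.545000)/2 = 1.237500
  f(c_2) = f(1.237500) = -0.265515
  f(a) × f(c) ≥ 0, new interval: [1.237500, 1.545000]
Iteration 3:
  c_3 = (1.237500 + 1.545000)/2 = 1.391250
  f(c_3) = f(1.391250) = -0.153878
  f(a) × f(c) ≥ 0, new interval: [1.391250, 1.545000]
Iteration 4:
  c_4 = (1.391250 + 1.545000)/2 = 1.468125
  f(c_4) = f(1.468125) = -0.063287
  f(a) × f(c) ≥ 0, new interval: [1.468125, 1.545000]
Iteration 5:
  c_5 = (1.468125 + 1.545000)/2 = 1.506563
  f(c_5) = f(1.506563) = -0.008491
  f(a) × f(c) ≥ 0, new interval: [1.506563, 1.545000]

After 5 iteration(s), the approximation is c_5 = 1.506563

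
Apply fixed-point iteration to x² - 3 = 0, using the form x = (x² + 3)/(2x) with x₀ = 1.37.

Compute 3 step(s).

Equation: x² - 3 = 0
Fixed-point form: x = (x² + 3)/(2x)
x₀ = 1.37

x_1 = g(1.370000) = 1.779891
x_2 = g(1.779891) = 1.732694
x_3 = g(1.732694) = 1.732051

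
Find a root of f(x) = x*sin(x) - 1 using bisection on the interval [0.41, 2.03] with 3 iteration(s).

f(x) = x*sin(x) - 1
Initial interval: [0.41, 2.03]

Iteration 1:
  c_1 = (0.410000 + 2.030000)/2 = 1.220000
  f(c_1) = f(1.220000) = 0.145701
  f(a) × f(c) < 0, new interval: [0.410000, 1.220000]
Iteration 2:
  c_2 = (0.410000 + 1.220000)/2 = 0.815000
  f(c_2) = f(0.815000) = -0.406904
  f(a) × f(c) ≥ 0, new interval: [0.815000, 1.220000]
Iteration 3:
  c_3 = (0.815000 + 1.220000)/2 = 1.017500
  f(c_3) = f(1.017500) = -0.134314
  f(a) × f(c) ≥ 0, new interval: [1.017500, 1.220000]

After 3 iteration(s), the approximation is c_3 = 1.017500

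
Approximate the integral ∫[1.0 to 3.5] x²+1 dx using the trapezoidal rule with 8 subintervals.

f(x) = x²+1
a = 1.0, b = 3.5, n = 8
h = (b - a)/n = 0.312500

Trapezoidal rule: (h/2)[f(x₀) + 2f(x₁) + 2f(x₂) + ... + f(xₙ)]

x_0 = 1.0000, f(x_0) = 2.000000, coefficient = 1
x_1 = 1.3125, f(x_1) = 2.722656, coefficient = 2
x_2 = 1.6250, f(x_2) = 3.640625, coefficient = 2
x_3 = 1.9375, f(x_3) = 4.753906, coefficient = 2
x_4 = 2.2500, f(x_4) = 6.062500, coefficient = 2
x_5 = 2.5625, f(x_5) = 7.566406, coefficient = 2
x_6 = 2.8750, f(x_6) = 9.265625, coefficient = 2
x_7 = 3.1875, f(x_7) = 11.160156, coefficient = 2
x_8 = 3.5000, f(x_8) = 13.250000, coefficient = 1

I ≈ (0.312500/2) × 105.593750 = 16.499023
Exact value: 16.458333
Error: 0.040690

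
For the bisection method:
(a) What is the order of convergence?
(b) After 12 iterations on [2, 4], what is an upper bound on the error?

(a) Bisection has linear (order 1) convergence; the error is halved each step.

(b) Error bound = (b-a)/2^n = (4 - 2)/2^{12}
    = 2/2^{12}

(a) 1 (linear); (b) error ≤ 4.88e-04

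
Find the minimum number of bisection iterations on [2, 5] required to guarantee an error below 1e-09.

We need (b-a)/2^n ≤ 1e-09
(5 - 2)/2^n ≤ 1e-09
3/2^n ≤ 1e-09
2^n ≥ 3000000000
n ≥ log₂(3000000000) = 31.48
n ≥ 32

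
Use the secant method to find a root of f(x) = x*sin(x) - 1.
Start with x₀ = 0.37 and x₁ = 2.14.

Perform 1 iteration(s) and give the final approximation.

f(x) = x*sin(x) - 1
x₀ = 0.37, x₁ = 2.14

Secant formula: x_{n+1} = x_n - f(x_n)(x_n - x_{n-1})/(f(x_n) - f(x_{n-1}))

Iteration 1:
  f(0.370000) = -0.866202
  f(2.140000) = 0.802587
  x_2 = 2.140000 - 0.802587×(2.140000 - 0.370000)/(0.802587 - (-0.866202))
       = 1.288737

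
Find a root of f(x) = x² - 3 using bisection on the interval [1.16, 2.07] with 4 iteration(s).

f(x) = x² - 3
Initial interval: [1.16, 2.07]

Iteration 1:
  c_1 = (1.160000 + 2.070000)/2 = 1.615000
  f(c_1) = f(1.615000) = -0.391775
  f(a) × f(c) ≥ 0, new interval: [1.615000, 2.070000]
Iteration 2:
  c_2 = (1.615000 + 2.070000)/2 = 1.842500
  f(c_2) = f(1.842500) = 0.394806
  f(a) × f(c) < 0, new interval: [1.615000, 1.842500]
Iteration 3:
  c_3 = (1.615000 + 1.842500)/2 = 1.728750
  f(c_3) = f(1.728750) = -0.011423
  f(a) × f(c) ≥ 0, new interval: [1.728750, 1.842500]
Iteration 4:
  c_4 = (1.728750 + 1.842500)/2 = 1.785625
  f(c_4) = f(1.785625) = 0.188457
  f(a) × f(c) < 0, new interval: [1.728750, 1.785625]

After 4 iteration(s), the approximation is c_4 = 1.785625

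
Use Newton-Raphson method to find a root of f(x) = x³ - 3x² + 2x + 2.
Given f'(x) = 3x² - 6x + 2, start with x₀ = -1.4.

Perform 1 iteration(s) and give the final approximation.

f(x) = x³ - 3x² + 2x + 2
f'(x) = 3x² - 6x + 2
x₀ = -1.4

Newton-Raphson formula: x_{n+1} = x_n - f(x_n)/f'(x_n)

Iteration 1:
  f(-1.400000) = -9.424000
  f'(-1.400000) = 16.280000
  x_1 = -1.400000 - (-9.424000)/16.280000 = -0.821130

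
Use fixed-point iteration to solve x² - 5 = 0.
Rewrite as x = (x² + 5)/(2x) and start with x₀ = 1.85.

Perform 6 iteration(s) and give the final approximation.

Equation: x² - 5 = 0
Fixed-point form: x = (x² + 5)/(2x)
x₀ = 1.85

x_1 = g(1.850000) = 2.276351
x_2 = g(2.276351) = 2.236424
x_3 = g(2.236424) = 2.236068
x_4 = g(2.236068) = 2.236068
x_5 = g(2.236068) = 2.236068
x_6 = g(2.236068) = 2.236068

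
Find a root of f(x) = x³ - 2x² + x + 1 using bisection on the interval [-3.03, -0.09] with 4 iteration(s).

f(x) = x³ - 2x² + x + 1
Initial interval: [-3.03, -0.09]

Iteration 1:
  c_1 = (-3.030000 + (-0.090000))/2 = -1.560000
  f(c_1) = f(-1.560000) = -9.223616
  f(a) × f(c) ≥ 0, new interval: [-1.560000, -0.090000]
Iteration 2:
  c_2 = (-1.560000 + (-0.090000))/2 = -0.825000
  f(c_2) = f(-0.825000) = -1.747766
  f(a) × f(c) ≥ 0, new interval: [-0.825000, -0.090000]
Iteration 3:
  c_3 = (-0.825000 + (-0.090000))/2 = -0.457500
  f(c_3) = f(-0.457500) = 0.028130
  f(a) × f(c) < 0, new interval: [-0.825000, -0.457500]
Iteration 4:
  c_4 = (-0.825000 + (-0.457500))/2 = -0.641250
  f(c_4) = f(-0.641250) = -0.727336
  f(a) × f(c) ≥ 0, new interval: [-0.641250, -0.457500]

After 4 iteration(s), the approximation is c_4 = -0.641250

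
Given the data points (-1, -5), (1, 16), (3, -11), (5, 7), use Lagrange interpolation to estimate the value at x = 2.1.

Lagrange interpolation formula:
P(x) = Σ yᵢ × Lᵢ(x)
where Lᵢ(x) = Π_{j≠i} (x - xⱼ)/(xᵢ - xⱼ)

L_0(2.1) = (2.1 - 1)/(-1 - 1) × (2.1 - 3)/(-1 - 3) × (2.1 - 5)/(-1 - 5) = -0.059812
L_1(2.1) = (2.1 - (-1))/(1 - (-1)) × (2.1 - 3)/(1 - 3) × (2.1 - 5)/(1 - 5) = 0.505687
L_2(2.1) = (2.1 - (-1))/(3 - (-1)) × (2.1 - 1)/(3 - 1) × (2.1 - 5)/(3 - 5) = 0.618063
L_3(2.1) = (2.1 - (-1))/(5 - (-1)) × (2.1 - 1)/(5 - 1) × (2.1 - 3)/(5 - 3) = -0.063938

P(2.1) = (-5)×L_0(2.1) + 16×L_1(2.1) + (-11)×L_2(2.1) + 7×L_3(2.1)
P(2.1) = 1.143812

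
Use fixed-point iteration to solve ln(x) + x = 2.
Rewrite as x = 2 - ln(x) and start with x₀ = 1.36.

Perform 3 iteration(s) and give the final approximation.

Equation: ln(x) + x = 2
Fixed-point form: x = 2 - ln(x)
x₀ = 1.36

x_1 = g(1.360000) = 1.692515
x_2 = g(1.692515) = 1.473784
x_3 = g(1.473784) = 1.612167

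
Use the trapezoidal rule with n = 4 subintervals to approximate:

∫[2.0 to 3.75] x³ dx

f(x) = x³
a = 2.0, b = 3.75, n = 4
h = (b - a)/n = 0.437500

Trapezoidal rule: (h/2)[f(x₀) + 2f(x₁) + 2f(x₂) + ... + f(xₙ)]

x_0 = 2.0000, f(x_0) = 8.000000, coefficient = 1
x_1 = 2.4375, f(x_1) = 14.482178, coefficient = 2
x_2 = 2.8750, f(x_2) = 23.763672, coefficient = 2
x_3 = 3.3125, f(x_3) = 36.346924, coefficient = 2
x_4 = 3.7500, f(x_4) = 52.734375, coefficient = 1

I ≈ (0.437500/2) × 209.919922 = 45.919983
Exact value: 45.438477
Error: 0.481506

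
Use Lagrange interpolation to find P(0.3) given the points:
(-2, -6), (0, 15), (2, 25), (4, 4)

Lagrange interpolation formula:
P(x) = Σ yᵢ × Lᵢ(x)
where Lᵢ(x) = Π_{j≠i} (x - xⱼ)/(xᵢ - xⱼ)

L_0(0.3) = (0.3 - 0)/(-2 - 0) × (0.3 - 2)/(-2 - 2) × (0.3 - 4)/(-2 - 4) = -0.039313
L_1(0.3) = (0.3 - (-2))/(0 - (-2)) × (0.3 - 2)/(0 - 2) × (0.3 - 4)/(0 - 4) = 0.904187
L_2(0.3) = (0.3 - (-2))/(2 - (-2)) × (0.3 - 0)/(2 - 0) × (0.3 - 4)/(2 - 4) = 0.159562
L_3(0.3) = (0.3 - (-2))/(4 - (-2)) × (0.3 - 0)/(4 - 0) × (0.3 - 2)/(4 - 2) = -0.024437

P(0.3) = (-6)×L_0(0.3) + 15×L_1(0.3) + 25×L_2(0.3) + 4×L_3(0.3)
P(0.3) = 17.690000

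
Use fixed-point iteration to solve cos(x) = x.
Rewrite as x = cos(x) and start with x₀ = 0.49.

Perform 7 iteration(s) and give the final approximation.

Equation: cos(x) = x
Fixed-point form: x = cos(x)
x₀ = 0.49

x_1 = g(0.490000) = 0.882333
x_2 = g(0.882333) = 0.635351
x_3 = g(0.635351) = 0.804863
x_4 = g(0.804863) = 0.693210
x_5 = g(0.693210) = 0.769199
x_6 = g(0.769199) = 0.718468
x_7 = g(0.718468) = 0.752815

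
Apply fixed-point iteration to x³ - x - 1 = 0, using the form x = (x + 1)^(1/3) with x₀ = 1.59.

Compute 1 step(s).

Equation: x³ - x - 1 = 0
Fixed-point form: x = (x + 1)^(1/3)
x₀ = 1.59

x_1 = g(1.590000) = 1.373304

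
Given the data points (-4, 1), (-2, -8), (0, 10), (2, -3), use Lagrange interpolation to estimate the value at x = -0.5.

Lagrange interpolation formula:
P(x) = Σ yᵢ × Lᵢ(x)
where Lᵢ(x) = Π_{j≠i} (x - xⱼ)/(xᵢ - xⱼ)

L_0(-0.5) = (-0.5 - (-2))/(-4 - (-2)) × (-0.5 - 0)/(-4 - 0) × (-0.5 - 2)/(-4 - 2) = -0.039062
L_1(-0.5) = (-0.5 - (-4))/(-2 - (-4)) × (-0.5 - 0)/(-2 - 0) × (-0.5 - 2)/(-2 - 2) = 0.273438
L_2(-0.5) = (-0.5 - (-4))/(0 - (-4)) × (-0.5 - (-2))/(0 - (-2)) × (-0.5 - 2)/(0 - 2) = 0.820312
L_3(-0.5) = (-0.5 - (-4))/(2 - (-4)) × (-0.5 - (-2))/(2 - (-2)) × (-0.5 - 0)/(2 - 0) = -0.054688

P(-0.5) = 1×L_0(-0.5) + (-8)×L_1(-0.5) + 10×L_2(-0.5) + (-3)×L_3(-0.5)
P(-0.5) = 6.140625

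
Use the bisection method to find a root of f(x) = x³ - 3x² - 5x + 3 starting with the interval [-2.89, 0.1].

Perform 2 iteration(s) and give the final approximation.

f(x) = x³ - 3x² - 5x + 3
Initial interval: [-2.89, 0.1]

Iteration 1:
  c_1 = (-2.890000 + 0.100000)/2 = -1.395000
  f(c_1) = f(-1.395000) = 1.422220
  f(a) × f(c) < 0, new interval: [-2.890000, -1.395000]
Iteration 2:
  c_2 = (-2.890000 + (-1.395000))/2 = -2.142500
  f(c_2) = f(-2.142500) = -9.893150
  f(a) × f(c) ≥ 0, new interval: [-2.142500, -1.395000]

After 2 iteration(s), the approximation is c_2 = -2.142500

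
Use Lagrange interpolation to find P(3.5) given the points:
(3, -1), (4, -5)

Lagrange interpolation formula:
P(x) = Σ yᵢ × Lᵢ(x)
where Lᵢ(x) = Π_{j≠i} (x - xⱼ)/(xᵢ - xⱼ)

L_0(3.5) = (3.5 - 4)/(3 - 4) = 0.500000
L_1(3.5) = (3.5 - 3)/(4 - 3) = 0.500000

P(3.5) = (-1)×L_0(3.5) + (-5)×L_1(3.5)
P(3.5) = -3.000000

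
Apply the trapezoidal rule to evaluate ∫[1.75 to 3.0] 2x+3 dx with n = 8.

f(x) = 2x+3
a = 1.75, b = 3.0, n = 8
h = (b - a)/n = 0.156250

Trapezoidal rule: (h/2)[f(x₀) + 2f(x₁) + 2f(x₂) + ... + f(xₙ)]

x_0 = 1.7500, f(x_0) = 6.500000, coefficient = 1
x_1 = 1.9062, f(x_1) = 6.812500, coefficient = 2
x_2 = 2.0625, f(x_2) = 7.125000, coefficient = 2
x_3 = 2.2188, f(x_3) = 7.437500, coefficient = 2
x_4 = 2.3750, f(x_4) = 7.750000, coefficient = 2
x_5 = 2.5312, f(x_5) = 8.062500, coefficient = 2
x_6 = 2.6875, f(x_6) = 8.375000, coefficient = 2
x_7 = 2.8438, f(x_7) = 8.687500, coefficient = 2
x_8 = 3.0000, f(x_8) = 9.000000, coefficient = 1

I ≈ (0.156250/2) × 124.000000 = 9.687500
Exact value: 9.687500
Error: 0.000000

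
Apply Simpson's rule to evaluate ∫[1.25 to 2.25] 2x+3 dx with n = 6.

f(x) = 2x+3
a = 1.25, b = 2.25, n = 6
h = (b - a)/n = 0.166667

Simpson's rule: (h/3)[f(x₀) + 4f(x₁) + 2f(x₂) + ... + f(xₙ)]

x_0 = 1.2500, f(x_0) = 5.500000, coefficient = 1
x_1 = 1.4167, f(x_1) = 5.833333, coefficient = 4
x_2 = 1.5833, f(x_2) = 6.166667, coefficient = 2
x_3 = 1.7500, f(x_3) = 6.500000, coefficient = 4
x_4 = 1.9167, f(x_4) = 6.833333, coefficient = 2
x_5 = 2.0833, f(x_5) = 7.166667, coefficient = 4
x_6 = 2.2500, f(x_6) = 7.500000, coefficient = 1

I ≈ (0.166667/3) × 117.000000 = 6.500000
Exact value: 6.500000
Error: 0.000000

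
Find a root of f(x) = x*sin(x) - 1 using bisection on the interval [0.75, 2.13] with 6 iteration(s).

f(x) = x*sin(x) - 1
Initial interval: [0.75, 2.13]

Iteration 1:
  c_1 = (0.750000 + 2.130000)/2 = 1.440000
  f(c_1) = f(1.440000) = 0.427700
  f(a) × f(c) < 0, new interval: [0.750000, 1.440000]
Iteration 2:
  c_2 = (0.750000 + 1.440000)/2 = 1.095000
  f(c_2) = f(1.095000) = -0.026624
  f(a) × f(c) ≥ 0, new interval: [1.095000, 1.440000]
Iteration 3:
  c_3 = (1.095000 + 1.440000)/2 = 1.267500
  f(c_3) = f(1.267500) = 0.209648
  f(a) × f(c) < 0, new interval: [1.095000, 1.267500]
Iteration 4:
  c_4 = (1.095000 + 1.267500)/2 = 1.181250
  f(c_4) = f(1.181250) = 0.092752
  f(a) × f(c) < 0, new interval: [1.095000, 1.181250]
Iteration 5:
  c_5 = (1.095000 + 1.181250)/2 = 1.138125
  f(c_5) = f(1.138125) = 0.033246
  f(a) × f(c) < 0, new interval: [1.095000, 1.138125]
Iteration 6:
  c_6 = (1.095000 + 1.138125)/2 = 1.116563
  f(c_6) = f(1.116563) = 0.003340
  f(a) × f(c) < 0, new interval: [1.095000, 1.116563]

After 6 iteration(s), the approximation is c_6 = 1.116563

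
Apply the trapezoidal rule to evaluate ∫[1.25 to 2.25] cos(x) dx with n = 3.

f(x) = cos(x)
a = 1.25, b = 2.25, n = 3
h = (b - a)/n = 0.333333

Trapezoidal rule: (h/2)[f(x₀) + 2f(x₁) + 2f(x₂) + ... + f(xₙ)]

x_0 = 1.2500, f(x_0) = 0.315322, coefficient = 1
x_1 = 1.5833, f(x_1) = -0.012537, coefficient = 2
x_2 = 1.9167, f(x_2) = -0.339016, coefficient = 2
x_3 = 2.2500, f(x_3) = -0.628174, coefficient = 1

I ≈ (0.333333/2) × -1.015956 = -0.169326
Exact value: -0.170911
Error: 0.001585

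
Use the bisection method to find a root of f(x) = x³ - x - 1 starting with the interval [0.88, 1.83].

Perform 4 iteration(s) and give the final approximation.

f(x) = x³ - x - 1
Initial interval: [0.88, 1.83]

Iteration 1:
  c_1 = (0.880000 + 1.830000)/2 = 1.355000
  f(c_1) = f(1.355000) = 0.132814
  f(a) × f(c) < 0, new interval: [0.880000, 1.355000]
Iteration 2:
  c_2 = (0.880000 + 1.355000)/2 = 1.117500
  f(c_2) = f(1.117500) = -0.721959
  f(a) × f(c) ≥ 0, new interval: [1.117500, 1.355000]
Iteration 3:
  c_3 = (1.117500 + 1.355000)/2 = 1.236250
  f(c_3) = f(1.236250) = -0.346872
  f(a) × f(c) ≥ 0, new interval: [1.236250, 1.355000]
Iteration 4:
  c_4 = (1.236250 + 1.355000)/2 = 1.295625
  f(c_4) = f(1.295625) = -0.120732
  f(a) × f(c) ≥ 0, new interval: [1.295625, 1.355000]

After 4 iteration(s), the approximation is c_4 = 1.295625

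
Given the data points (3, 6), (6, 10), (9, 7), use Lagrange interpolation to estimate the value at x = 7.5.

Lagrange interpolation formula:
P(x) = Σ yᵢ × Lᵢ(x)
where Lᵢ(x) = Π_{j≠i} (x - xⱼ)/(xᵢ - xⱼ)

L_0(7.5) = (7.5 - 6)/(3 - 6) × (7.5 - 9)/(3 - 9) = -0.125000
L_1(7.5) = (7.5 - 3)/(6 - 3) × (7.5 - 9)/(6 - 9) = 0.750000
L_2(7.5) = (7.5 - 3)/(9 - 3) × (7.5 - 6)/(9 - 6) = 0.375000

P(7.5) = 6×L_0(7.5) + 10×L_1(7.5) + 7×L_2(7.5)
P(7.5) = 9.375000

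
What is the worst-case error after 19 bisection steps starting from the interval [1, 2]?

Bisection error bound: |error| ≤ (b-a)/2^n
|error| ≤ (2 - 1)/2^19 = 1/2^19
|error| ≤ 0.0000019073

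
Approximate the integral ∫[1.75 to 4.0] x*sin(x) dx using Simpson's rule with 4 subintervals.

f(x) = x*sin(x)
a = 1.75, b = 4.0, n = 4
h = (b - a)/n = 0.562500

Simpson's rule: (h/3)[f(x₀) + 4f(x₁) + 2f(x₂) + ... + f(xₙ)]

x_0 = 1.7500, f(x_0) = 1.721975, coefficient = 1
x_1 = 2.3125, f(x_1) = 1.705050, coefficient = 4
x_2 = 2.8750, f(x_2) = 0.757407, coefficient = 2
x_3 = 3.4375, f(x_3) = -1.002402, coefficient = 4
x_4 = 4.0000, f(x_4) = -3.027210, coefficient = 1

I ≈ (0.562500/3) × 3.020170 = 0.566282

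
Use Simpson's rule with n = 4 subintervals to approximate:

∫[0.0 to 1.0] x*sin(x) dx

f(x) = x*sin(x)
a = 0.0, b = 1.0, n = 4
h = (b - a)/n = 0.250000

Simpson's rule: (h/3)[f(x₀) + 4f(x₁) + 2f(x₂) + ... + f(xₙ)]

x_0 = 0.0000, f(x_0) = 0.000000, coefficient = 1
x_1 = 0.2500, f(x_1) = 0.061851, coefficient = 4
x_2 = 0.5000, f(x_2) = 0.239713, coefficient = 2
x_3 = 0.7500, f(x_3) = 0.511229, coefficient = 4
x_4 = 1.0000, f(x_4) = 0.841471, coefficient = 1

I ≈ (0.250000/3) × 3.613217 = 0.301101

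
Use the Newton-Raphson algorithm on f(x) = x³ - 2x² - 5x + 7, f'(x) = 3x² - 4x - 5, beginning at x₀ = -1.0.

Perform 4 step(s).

f(x) = x³ - 2x² - 5x + 7
f'(x) = 3x² - 4x - 5
x₀ = -1.0

Newton-Raphson formula: x_{n+1} = x_n - f(x_n)/f'(x_n)

Iteration 1:
  f(-1.000000) = 9.000000
  f'(-1.000000) = 2.000000
  x_1 = -1.000000 - 9.000000/2.000000 = -5.500000
Iteration 2:
  f(-5.500000) = -192.375000
  f'(-5.500000) = 107.750000
  x_2 = -5.500000 - (-192.375000)/107.750000 = -3.714617
Iteration 3:
  f(-3.714617) = -53.279377
  f'(-3.714617) = 51.253611
  x_3 = -3.714617 - (-53.279377)/51.253611 = -2.675093
Iteration 4:
  f(-2.675093) = -13.080068
  f'(-2.675093) = 27.168736
  x_4 = -2.675093 - (-13.080068)/27.168736 = -2.193655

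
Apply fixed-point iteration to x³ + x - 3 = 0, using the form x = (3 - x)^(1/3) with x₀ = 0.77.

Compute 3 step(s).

Equation: x³ + x - 3 = 0
Fixed-point form: x = (3 - x)^(1/3)
x₀ = 0.77

x_1 = g(0.770000) = 1.306477
x_2 = g(1.306477) = 1.191966
x_3 = g(1.191966) = 1.218248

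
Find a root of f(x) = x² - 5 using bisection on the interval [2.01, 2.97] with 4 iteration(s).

f(x) = x² - 5
Initial interval: [2.01, 2.97]

Iteration 1:
  c_1 = (2.010000 + 2.970000)/2 = 2.490000
  f(c_1) = f(2.490000) = 1.200100
  f(a) × f(c) < 0, new interval: [2.010000, 2.490000]
Iteration 2:
  c_2 = (2.010000 + 2.490000)/2 = 2.250000
  f(c_2) = f(2.250000) = 0.062500
  f(a) × f(c) < 0, new interval: [2.010000, 2.250000]
Iteration 3:
  c_3 = (2.010000 + 2.250000)/2 = 2.130000
  f(c_3) = f(2.130000) = -0.463100
  f(a) × f(c) ≥ 0, new interval: [2.130000, 2.250000]
Iteration 4:
  c_4 = (2.130000 + 2.250000)/2 = 2.190000
  f(c_4) = f(2.190000) = -0.203900
  f(a) × f(c) ≥ 0, new interval: [2.190000, 2.250000]

After 4 iteration(s), the approximation is c_4 = 2.190000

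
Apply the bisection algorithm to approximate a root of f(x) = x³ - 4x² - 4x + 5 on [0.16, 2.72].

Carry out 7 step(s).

f(x) = x³ - 4x² - 4x + 5
Initial interval: [0.16, 2.72]

Iteration 1:
  c_1 = (0.160000 + 2.720000)/2 = 1.440000
  f(c_1) = f(1.440000) = -6.068416
  f(a) × f(c) < 0, new interval: [0.160000, 1.440000]
Iteration 2:
  c_2 = (0.160000 + 1.440000)/2 = 0.800000
  f(c_2) = f(0.800000) = -0.248000
  f(a) × f(c) < 0, new interval: [0.160000, 0.800000]
Iteration 3:
  c_3 = (0.160000 + 0.800000)/2 = 0.480000
  f(c_3) = f(0.480000) = 2.268992
  f(a) × f(c) ≥ 0, new interval: [0.480000, 0.800000]
Iteration 4:
  c_4 = (0.480000 + 0.800000)/2 = 0.640000
  f(c_4) = f(0.640000) = 1.063744
  f(a) × f(c) ≥ 0, new interval: [0.640000, 0.800000]
Iteration 5:
  c_5 = (0.640000 + 0.800000)/2 = 0.720000
  f(c_5) = f(0.720000) = 0.419648
  f(a) × f(c) ≥ 0, new interval: [0.720000, 0.800000]
Iteration 6:
  c_6 = (0.720000 + 0.800000)/2 = 0.760000
  f(c_6) = f(0.760000) = 0.088576
  f(a) × f(c) ≥ 0, new interval: [0.760000, 0.800000]
Iteration 7:
  c_7 = (0.760000 + 0.800000)/2 = 0.780000
  f(c_7) = f(0.780000) = -0.079048
  f(a) × f(c) < 0, new interval: [0.760000, 0.780000]

After 7 iteration(s), the approximation is c_7 = 0.780000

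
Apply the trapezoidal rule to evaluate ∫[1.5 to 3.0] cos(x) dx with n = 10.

f(x) = cos(x)
a = 1.5, b = 3.0, n = 10
h = (b - a)/n = 0.150000

Trapezoidal rule: (h/2)[f(x₀) + 2f(x₁) + 2f(x₂) + ... + f(xₙ)]

x_0 = 1.5000, f(x_0) = 0.070737, coefficient = 1
x_1 = 1.6500, f(x_1) = -0.079121, coefficient = 2
x_2 = 1.8000, f(x_2) = -0.227202, coefficient = 2
x_3 = 1.9500, f(x_3) = -0.370181, coefficient = 2
x_4 = 2.1000, f(x_4) = -0.504846, coefficient = 2
x_5 = 2.2500, f(x_5) = -0.628174, coefficient = 2
x_6 = 2.4000, f(x_6) = -0.737394, coefficient = 2
x_7 = 2.5500, f(x_7) = -0.830054, coefficient = 2
x_8 = 2.7000, f(x_8) = -0.904072, coefficient = 2
x_9 = 2.8500, f(x_9) = -0.957787, coefficient = 2
x_10 = 3.0000, f(x_10) = -0.989992, coefficient = 1

I ≈ (0.150000/2) × -11.396916 = -0.854769
Exact value: -0.856375
Error: 0.001606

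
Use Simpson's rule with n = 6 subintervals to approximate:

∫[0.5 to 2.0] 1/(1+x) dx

f(x) = 1/(1+x)
a = 0.5, b = 2.0, n = 6
h = (b - a)/n = 0.250000

Simpson's rule: (h/3)[f(x₀) + 4f(x₁) + 2f(x₂) + ... + f(xₙ)]

x_0 = 0.5000, f(x_0) = 0.666667, coefficient = 1
x_1 = 0.7500, f(x_1) = 0.571429, coefficient = 4
x_2 = 1.0000, f(x_2) = 0.500000, coefficient = 2
x_3 = 1.2500, f(x_3) = 0.444444, coefficient = 4
x_4 = 1.5000, f(x_4) = 0.400000, coefficient = 2
x_5 = 1.7500, f(x_5) = 0.363636, coefficient = 4
x_6 = 2.0000, f(x_6) = 0.333333, coefficient = 1

I ≈ (0.250000/3) × 8.318038 = 0.693170
Exact value: 0.693147
Error: 0.000023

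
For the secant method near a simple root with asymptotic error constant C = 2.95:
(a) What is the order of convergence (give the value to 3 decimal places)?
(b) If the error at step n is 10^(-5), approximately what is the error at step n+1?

(a) Secant method has superlinear convergence with order φ = (1+√5)/2 ≈ 1.618.
    This means |e_{n+1}| ≈ C|e_n|^1.618.

(b) With |e_n| = 10^(-5) and C = 2.95:
    |e_{n+1}| ≈ 2.95 × (10^(-5))^1.618 = 2.95 × 10^(-8.09)

(a) ≈ 1.618 (golden ratio); (b) |e_{n+1}| ≈ 2.397e-08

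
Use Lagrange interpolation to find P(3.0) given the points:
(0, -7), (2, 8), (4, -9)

Lagrange interpolation formula:
P(x) = Σ yᵢ × Lᵢ(x)
where Lᵢ(x) = Π_{j≠i} (x - xⱼ)/(xᵢ - xⱼ)

L_0(3.0) = (3.0 - 2)/(0 - 2) × (3.0 - 4)/(0 - 4) = -0.125000
L_1(3.0) = (3.0 - 0)/(2 - 0) × (3.0 - 4)/(2 - 4) = 0.750000
L_2(3.0) = (3.0 - 0)/(4 - 0) × (3.0 - 2)/(4 - 2) = 0.375000

P(3.0) = (-7)×L_0(3.0) + 8×L_1(3.0) + (-9)×L_2(3.0)
P(3.0) = 3.500000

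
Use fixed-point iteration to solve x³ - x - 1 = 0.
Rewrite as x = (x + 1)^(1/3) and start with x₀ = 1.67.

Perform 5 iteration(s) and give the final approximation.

Equation: x³ - x - 1 = 0
Fixed-point form: x = (x + 1)^(1/3)
x₀ = 1.67

x_1 = g(1.670000) = 1.387300
x_2 = g(1.387300) = 1.336500
x_3 = g(1.336500) = 1.326952
x_4 = g(1.326952) = 1.325142
x_5 = g(1.325142) = 1.324799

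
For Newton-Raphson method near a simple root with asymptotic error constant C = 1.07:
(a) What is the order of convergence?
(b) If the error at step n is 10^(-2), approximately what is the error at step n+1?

(a) Newton-Raphson has quadratic (order 2) convergence near simple roots.
    This means |e_{n+1}| ≈ C|e_n|².

(b) With |e_n| = 10^(-2) and C = 1.07:
    |e_{n+1}| ≈ 1.07 × (10^(-2))² = 1.07 × 10^(-4)

(a) 2 (quadratic); (b) |e_{n+1}| ≈ 1.070e-04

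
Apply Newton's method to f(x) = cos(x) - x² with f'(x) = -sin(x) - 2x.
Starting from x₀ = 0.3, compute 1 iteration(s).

f(x) = cos(x) - x²
f'(x) = -sin(x) - 2x
x₀ = 0.3

Newton-Raphson formula: x_{n+1} = x_n - f(x_n)/f'(x_n)

Iteration 1:
  f(0.300000) = 0.865336
  f'(0.300000) = -0.895520
  x_1 = 0.300000 - 0.865336/(-0.895520) = 1.266295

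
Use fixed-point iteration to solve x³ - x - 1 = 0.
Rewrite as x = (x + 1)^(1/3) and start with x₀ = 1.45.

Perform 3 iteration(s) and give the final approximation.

Equation: x³ - x - 1 = 0
Fixed-point form: x = (x + 1)^(1/3)
x₀ = 1.45

x_1 = g(1.450000) = 1.348100
x_2 = g(1.348100) = 1.329144
x_3 = g(1.329144) = 1.325558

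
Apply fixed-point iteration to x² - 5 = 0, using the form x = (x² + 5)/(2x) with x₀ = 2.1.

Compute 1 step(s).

Equation: x² - 5 = 0
Fixed-point form: x = (x² + 5)/(2x)
x₀ = 2.1

x_1 = g(2.100000) = 2.240476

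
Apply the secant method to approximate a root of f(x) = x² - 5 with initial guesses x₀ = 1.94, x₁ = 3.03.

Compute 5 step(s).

f(x) = x² - 5
x₀ = 1.94, x₁ = 3.03

Secant formula: x_{n+1} = x_n - f(x_n)(x_n - x_{n-1})/(f(x_n) - f(x_{n-1}))

Iteration 1:
  f(1.940000) = -1.236400
  f(3.030000) = 4.180900
  x_2 = 3.030000 - 4.180900×(3.030000 - 1.940000)/(4.180900 - (-1.236400))
       = 2.188773
Iteration 2:
  f(3.030000) = 4.180900
  f(2.188773) = -0.209274
  x_3 = 2.188773 - (-0.209274)×(2.188773 - 3.030000)/(-0.209274 - 4.180900)
       = 2.228873
Iteration 3:
  f(2.188773) = -0.209274
  f(2.228873) = -0.032125
  x_4 = 2.228873 - (-0.032125)×(2.228873 - 2.188773)/(-0.032125 - (-0.209274))
       = 2.236145
Iteration 4:
  f(2.228873) = -0.032125
  f(2.236145) = 0.000344
  x_5 = 2.236145 - 0.000344×(2.236145 - 2.228873)/(0.000344 - (-0.032125))
       = 2.236068
Iteration 5:
  f(2.236145) = 0.000344
  f(2.236068) = -0.000001
  x_6 = 2.236068 - (-0.000001)×(2.236068 - 2.236145)/(-0.000001 - 0.000344)
       = 2.236068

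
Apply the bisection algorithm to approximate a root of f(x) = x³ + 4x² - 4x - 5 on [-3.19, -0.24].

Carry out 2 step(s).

f(x) = x³ + 4x² - 4x - 5
Initial interval: [-3.19, -0.24]

Iteration 1:
  c_1 = (-3.190000 + (-0.240000))/2 = -1.715000
  f(c_1) = f(-1.715000) = 8.580699
  f(a) × f(c) ≥ 0, new interval: [-1.715000, -0.240000]
Iteration 2:
  c_2 = (-1.715000 + (-0.240000))/2 = -0.977500
  f(c_2) = f(-0.977500) = 1.798018
  f(a) × f(c) ≥ 0, new interval: [-0.977500, -0.240000]

After 2 iteration(s), the approximation is c_2 = -0.977500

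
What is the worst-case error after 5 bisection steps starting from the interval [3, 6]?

Bisection error bound: |error| ≤ (b-a)/2^n
|error| ≤ (6 - 3)/2^5 = 3/2^5
|error| ≤ 0.0937500000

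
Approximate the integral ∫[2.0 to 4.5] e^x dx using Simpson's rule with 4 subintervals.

f(x) = e^x
a = 2.0, b = 4.5, n = 4
h = (b - a)/n = 0.625000

Simpson's rule: (h/3)[f(x₀) + 4f(x₁) + 2f(x₂) + ... + f(xₙ)]

x_0 = 2.0000, f(x_0) = 7.389056, coefficient = 1
x_1 = 2.6250, f(x_1) = 13.804574, coefficient = 4
x_2 = 3.2500, f(x_2) = 25.790340, coefficient = 2
x_3 = 3.8750, f(x_3) = 48.182698, coefficient = 4
x_4 = 4.5000, f(x_4) = 90.017131, coefficient = 1

I ≈ (0.625000/3) × 396.935957 = 82.694991
Exact value: 82.628075
Error: 0.066916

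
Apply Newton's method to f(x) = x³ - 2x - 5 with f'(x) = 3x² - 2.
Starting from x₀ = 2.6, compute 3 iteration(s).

f(x) = x³ - 2x - 5
f'(x) = 3x² - 2
x₀ = 2.6

Newton-Raphson formula: x_{n+1} = x_n - f(x_n)/f'(x_n)

Iteration 1:
  f(2.600000) = 7.376000
  f'(2.600000) = 18.280000
  x_1 = 2.600000 - 7.376000/18.280000 = 2.196499
Iteration 2:
  f(2.196499) = 1.204247
  f'(2.196499) = 12.473822
  x_2 = 2.196499 - 1.204247/12.473822 = 2.099957
Iteration 3:
  f(2.099957) = 0.060517
  f'(2.099957) = 11.229458
  x_3 = 2.099957 - 0.060517/11.229458 = 2.094568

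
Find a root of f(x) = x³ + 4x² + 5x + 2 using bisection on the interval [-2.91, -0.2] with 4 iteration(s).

f(x) = x³ + 4x² + 5x + 2
Initial interval: [-2.91, -0.2]

Iteration 1:
  c_1 = (-2.910000 + (-0.200000))/2 = -1.555000
  f(c_1) = f(-1.555000) = 0.137071
  f(a) × f(c) < 0, new interval: [-2.910000, -1.555000]
Iteration 2:
  c_2 = (-2.910000 + (-1.555000))/2 = -2.232500
  f(c_2) = f(-2.232500) = -0.353181
  f(a) × f(c) ≥ 0, new interval: [-2.232500, -1.555000]
Iteration 3:
  c_3 = (-2.232500 + (-1.555000))/2 = -1.893750
  f(c_3) = f(-1.893750) = 0.084871
  f(a) × f(c) < 0, new interval: [-2.232500, -1.893750]
Iteration 4:
  c_4 = (-2.232500 + (-1.893750))/2 = -2.063125
  f(c_4) = f(-2.063125) = -0.071346
  f(a) × f(c) ≥ 0, new interval: [-2.063125, -1.893750]

After 4 iteration(s), the approximation is c_4 = -2.063125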